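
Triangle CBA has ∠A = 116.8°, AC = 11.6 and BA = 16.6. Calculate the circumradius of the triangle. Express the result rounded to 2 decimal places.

13.53

By the law of cosines, CB² = BA² + AC² − 2·BA·AC·cos A = 583.76, so CB ≈ 24.161.
Area = ½·BA·AC·sin A ≈ 85.938.
Circumradius = CB/(2 sin A) ≈ 13.534.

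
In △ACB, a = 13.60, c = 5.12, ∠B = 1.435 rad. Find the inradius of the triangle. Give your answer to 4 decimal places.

By the law of cosines, b² = a² + c² − 2·a·c·cos B = 192.32, so b ≈ 13.868.
Area = ½·a·c·sin B ≈ 34.495.
Semiperimeter s = (13.6+5.12+13.868)/2 = 16.294.
Inradius = area/s = 34.495/16.294 ≈ 2.1171.

r ≈ 2.1171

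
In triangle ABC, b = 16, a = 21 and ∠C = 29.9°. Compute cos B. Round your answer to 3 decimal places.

By the law of cosines, c² = a² + b² − 2·a·b·cos C = 114.45, so c ≈ 10.698.
Law of cosines again: cos B = (c² + a² − b²)/(2·c·a) ≈ 0.66645, so ∠B ≈ 48.21°.

cos B ≈ 0.666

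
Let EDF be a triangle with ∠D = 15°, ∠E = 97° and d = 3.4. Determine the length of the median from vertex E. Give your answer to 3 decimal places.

The third angle is ∠F = 180° − ∠E − ∠D = 68.00°.
Law of sines: e = d·sin E/sin D ≈ 13.039.
Law of sines: f = d·sin F/sin D ≈ 12.18.
Median from E: ½√(2·d² + 2·f² − e²) ≈ 6.12.

m_E ≈ 6.120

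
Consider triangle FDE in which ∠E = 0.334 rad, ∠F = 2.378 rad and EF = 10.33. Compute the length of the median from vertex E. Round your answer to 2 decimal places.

The third angle is ∠D = π − ∠E − ∠F = 0.430 rad.
Law of sines: DE = EF·sin F/sin D ≈ 17.151.
Law of sines: FD = EF·sin E/sin D ≈ 8.1307.
Median from E: ½√(2·DE² + 2·EF² − FD²) ≈ 13.561.

m_E ≈ 13.56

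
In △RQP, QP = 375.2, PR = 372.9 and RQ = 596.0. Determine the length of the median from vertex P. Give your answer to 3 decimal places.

Median from P: ½√(2·QP² + 2·PR² − RQ²) ≈ 226.08.

226.077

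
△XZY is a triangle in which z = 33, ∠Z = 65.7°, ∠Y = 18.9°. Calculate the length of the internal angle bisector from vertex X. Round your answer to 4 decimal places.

11.6472

The third angle is ∠X = 180° − ∠Z − ∠Y = 95.40°.
Law of sines: x = z·sin X/sin Z ≈ 36.047.
Law of sines: y = z·sin Y/sin Z ≈ 11.728.
The bisector from X has length 2·z·y·cos(∠X/2)/(z+y) ≈ 11.647.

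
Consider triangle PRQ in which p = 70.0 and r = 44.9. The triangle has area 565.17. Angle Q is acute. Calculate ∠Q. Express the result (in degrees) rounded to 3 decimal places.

∠Q ≈ 21.078°

From area = ½·p·r·sin Q, we get sin Q = 2·area/(p·r) ≈ 0.35964.
Taking the acute solution, ∠Q ≈ 21.08°.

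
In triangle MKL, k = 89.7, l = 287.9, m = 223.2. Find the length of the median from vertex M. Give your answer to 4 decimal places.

m_M ≈ 181.6912

Median from M: ½√(2·k² + 2·l² − m²) ≈ 181.69.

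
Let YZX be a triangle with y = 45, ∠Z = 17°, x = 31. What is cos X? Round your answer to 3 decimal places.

By the law of cosines, z² = x² + y² − 2·x·y·cos Z = 317.91, so z ≈ 17.83.
Law of cosines again: cos X = (y² + z² − x²)/(2·y·z) ≈ 0.86116, so ∠X ≈ 30.55°.

0.861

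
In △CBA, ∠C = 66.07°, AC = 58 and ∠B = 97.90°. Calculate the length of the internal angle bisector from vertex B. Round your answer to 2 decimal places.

The third angle is ∠A = 180° − ∠C − ∠B = 16.03°.
Law of sines: BA = AC·sin C/sin B ≈ 53.522.
Law of sines: CB = AC·sin A/sin B ≈ 16.17.
The bisector from B has length 2·CB·BA·cos(∠B/2)/(CB+BA) ≈ 16.31.

t_B ≈ 16.31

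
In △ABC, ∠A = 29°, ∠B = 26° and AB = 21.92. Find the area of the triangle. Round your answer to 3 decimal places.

area ≈ 62.330

The third angle is ∠C = 180° − ∠A − ∠B = 125.00°.
Law of sines: BC = AB·sin A/sin C ≈ 12.973.
Law of sines: CA = AB·sin B/sin C ≈ 11.731.
Area = ½·AB·BC·sin B ≈ 62.33.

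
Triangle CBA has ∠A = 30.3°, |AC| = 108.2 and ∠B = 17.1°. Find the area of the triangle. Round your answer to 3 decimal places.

The third angle is ∠C = 180° − ∠B − ∠A = 132.60°.
Law of sines: |BA| = |AC|·sin C/sin B ≈ 270.87.
Law of sines: |CB| = |AC|·sin A/sin B ≈ 185.65.
Area = ½·|AC|·|BA|·sin A ≈ 7393.3.

area ≈ 7393.289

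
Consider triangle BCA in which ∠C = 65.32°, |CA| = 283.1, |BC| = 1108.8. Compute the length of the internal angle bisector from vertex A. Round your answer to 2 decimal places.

By the law of cosines, |AB|² = |BC|² + |CA|² − 2·|BC|·|CA|·cos C = 1.0474e+06, so |AB| ≈ 1023.4.
Law of cosines again: cos A = (|CA|² + |AB|² − |BC|²)/(2·|CA|·|AB|) ≈ -0.17576, so ∠A ≈ 100.12°.
The bisector from A has length 2·|CA|·|AB|·cos(∠A/2)/(|CA|+|AB|) ≈ 284.72.

284.72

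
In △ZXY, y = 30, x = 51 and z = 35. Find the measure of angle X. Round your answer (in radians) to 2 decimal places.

By the law of cosines, cos X = (y² + z² − x²) / (2·y·z) ≈ -0.22667, so ∠X ≈ 1.799 rad.

1.80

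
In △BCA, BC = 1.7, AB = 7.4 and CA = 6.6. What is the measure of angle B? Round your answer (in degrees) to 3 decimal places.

∠B ≈ 55.943°

By the law of cosines, cos B = (AB² + BC² − CA²) / (2·AB·BC) ≈ 0.56002, so ∠B ≈ 55.94°.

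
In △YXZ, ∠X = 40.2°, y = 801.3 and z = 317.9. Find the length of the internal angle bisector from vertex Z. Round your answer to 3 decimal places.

By the law of cosines, x² = z² + y² − 2·z·y·cos X = 3.5401e+05, so x ≈ 594.99.
Law of cosines again: cos Z = (y² + x² − z²)/(2·y·x) ≈ 0.93865, so ∠Z ≈ 20.17°.
The bisector from Z has length 2·y·x·cos(∠Z/2)/(y+x) ≈ 672.35.

672.348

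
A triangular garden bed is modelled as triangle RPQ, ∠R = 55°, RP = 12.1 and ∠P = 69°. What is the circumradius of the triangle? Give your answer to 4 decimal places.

7.2976

The third angle is ∠Q = 180° − ∠R − ∠P = 56.00°.
Law of sines: PQ = RP·sin R/sin Q ≈ 11.956.
Law of sines: QR = RP·sin P/sin Q ≈ 13.626.
Circumradius = RP/(2 sin Q) ≈ 7.2976.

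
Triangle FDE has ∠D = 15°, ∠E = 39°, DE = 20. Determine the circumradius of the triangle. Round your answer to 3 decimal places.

The third angle is ∠F = 180° − ∠D − ∠E = 126.00°.
Law of sines: EF = DE·sin D/sin F ≈ 6.3984.
Law of sines: FD = DE·sin E/sin F ≈ 15.558.
Circumradius = DE/(2 sin F) ≈ 12.361.

12.361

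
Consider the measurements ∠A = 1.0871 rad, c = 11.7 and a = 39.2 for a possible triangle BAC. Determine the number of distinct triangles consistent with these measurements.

1

c·sin A = 11.7·sin(1.0871 rad) ≈ 10.36.
Since a ≥ c, exactly one triangle exists.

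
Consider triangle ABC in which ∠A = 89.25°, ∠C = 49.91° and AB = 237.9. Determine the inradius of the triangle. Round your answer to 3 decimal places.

The third angle is ∠B = 180° − ∠C − ∠A = 40.84°.
Law of sines: BC = AB·sin A/sin C ≈ 310.94.
Law of sines: CA = AB·sin B/sin C ≈ 203.36.
Area = ½·AB·BC·sin B ≈ 24187.
Semiperimeter s = (310.94+203.36+237.9)/2 = 376.1.
Inradius = area/s = 24187/376.1 ≈ 64.311.

r ≈ 64.311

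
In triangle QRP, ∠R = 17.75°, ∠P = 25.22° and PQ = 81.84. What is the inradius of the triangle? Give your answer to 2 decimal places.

r ≈ 16.83

The third angle is ∠Q = 180° − ∠R − ∠P = 137.03°.
Law of sines: RP = PQ·sin Q/sin R ≈ 182.98.
Law of sines: QR = PQ·sin P/sin R ≈ 114.38.
Area = ½·PQ·RP·sin P ≈ 3190.4.
Semiperimeter s = (182.98+81.84+114.38)/2 = 189.6.
Inradius = area/s = 3190.4/189.6 ≈ 16.827.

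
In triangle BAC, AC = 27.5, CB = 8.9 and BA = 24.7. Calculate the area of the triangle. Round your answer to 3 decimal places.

Semiperimeter s = (27.5 + 8.9 + 24.7)/2 = 30.55.
Heron's formula: area = √(30.55·3.05·21.65·5.85) ≈ 108.63.

108.633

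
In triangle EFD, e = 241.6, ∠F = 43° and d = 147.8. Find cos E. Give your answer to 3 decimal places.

-0.173

By the law of cosines, f² = d² + e² − 2·d·e·cos F = 27984, so f ≈ 167.29.
Law of cosines again: cos E = (f² + d² − e²)/(2·f·d) ≈ -0.17273, so ∠E ≈ 99.95°.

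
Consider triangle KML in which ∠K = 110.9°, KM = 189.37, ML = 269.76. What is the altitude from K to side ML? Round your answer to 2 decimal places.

Law of sines: sin L = KM·sin K/ML ≈ 0.65581.
Since ML ≥ KM, only the acute value applies: ∠L ≈ 40.98°.
Then ∠M = 180° − ∠K − ∠L ≈ 28.12°.
Law of sines gives LK = ML·sin M/sin K ≈ 136.09.
Area = ½·ML·KM·sin M ≈ 12038.
The altitude from K has length 2·area/ML ≈ 89.251.

h_K ≈ 89.25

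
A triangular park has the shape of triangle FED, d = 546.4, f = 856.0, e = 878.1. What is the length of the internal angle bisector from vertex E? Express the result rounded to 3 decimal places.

533.243

By the law of cosines, cos E = (d² + f² − e²) / (2·d·f) ≈ 0.27819, so ∠E ≈ 73.85°.
The bisector from E has length 2·d·f·cos(∠E/2)/(d+f) ≈ 533.24.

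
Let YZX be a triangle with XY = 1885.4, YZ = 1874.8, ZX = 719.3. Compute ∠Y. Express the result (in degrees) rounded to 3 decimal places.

By the law of cosines, cos Y = (XY² + YZ² − ZX²) / (2·XY·YZ) ≈ 0.92683, so ∠Y ≈ 22.05°.

∠Y ≈ 22.054°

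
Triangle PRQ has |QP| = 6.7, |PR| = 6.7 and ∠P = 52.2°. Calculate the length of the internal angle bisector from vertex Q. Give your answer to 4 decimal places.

By the law of cosines, |RQ|² = |QP|² + |PR|² − 2·|QP|·|PR|·cos P = 34.753, so |RQ| ≈ 5.8952.
Law of cosines again: cos Q = (|RQ|² + |QP|² − |PR|²)/(2·|RQ|·|QP|) ≈ 0.43994, so ∠Q ≈ 63.90°.
The bisector from Q has length 2·|RQ|·|QP|·cos(∠Q/2)/(|RQ|+|QP|) ≈ 5.3218.

5.3218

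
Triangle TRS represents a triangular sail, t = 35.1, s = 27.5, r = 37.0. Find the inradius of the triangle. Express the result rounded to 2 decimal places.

9.18

Semiperimeter p = (35.1 + 37 + 27.5)/2 = 49.8.
Heron's formula: area = √(49.8·14.7·12.8·22.3) ≈ 457.12.
Inradius = area/p = 457.12/49.8 ≈ 9.1791.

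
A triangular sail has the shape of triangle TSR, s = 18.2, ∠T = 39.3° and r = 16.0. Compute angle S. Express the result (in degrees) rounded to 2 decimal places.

By the law of cosines, t² = s² + r² − 2·s·r·cos T = 136.56, so t ≈ 11.686.
Law of cosines again: cos S = (r² + t² − s²)/(2·r·t) ≈ 0.16397, so ∠S ≈ 80.56°.

∠S ≈ 80.56°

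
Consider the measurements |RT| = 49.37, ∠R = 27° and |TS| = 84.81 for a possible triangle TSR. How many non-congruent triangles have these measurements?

|RT|·sin R = 49.37·sin(27°) ≈ 22.41.
Since |TS| ≥ |RT|, exactly one triangle exists.

1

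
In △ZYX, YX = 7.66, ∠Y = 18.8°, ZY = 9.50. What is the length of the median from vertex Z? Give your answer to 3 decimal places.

m_Z ≈ 6.003

By the law of cosines, XZ² = ZY² + YX² − 2·ZY·YX·cos Y = 11.15, so XZ ≈ 3.3392.
Median from Z: ½√(2·XZ² + 2·ZY² − YX²) ≈ 6.0026.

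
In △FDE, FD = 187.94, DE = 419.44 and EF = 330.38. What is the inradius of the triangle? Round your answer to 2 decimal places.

64.05

Semiperimeter s = (419.44 + 330.38 + 187.94)/2 = 468.88.
Heron's formula: area = √(468.88·49.44·138.5·280.94) ≈ 30033.
Inradius = area/s = 30033/468.88 ≈ 64.053.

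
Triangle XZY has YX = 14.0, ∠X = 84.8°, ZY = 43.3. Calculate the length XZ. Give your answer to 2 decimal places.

42.26

Law of sines: sin Z = YX·sin X/ZY ≈ 0.32199.
Since ZY ≥ YX, only the acute value applies: ∠Z ≈ 18.78°.
Then ∠Y = 180° − ∠X − ∠Z ≈ 76.42°.
Law of sines gives XZ = ZY·sin Y/sin X ≈ 42.263.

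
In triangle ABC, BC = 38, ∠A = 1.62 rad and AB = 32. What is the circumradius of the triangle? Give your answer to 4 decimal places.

Law of sines: sin C = AB·sin A/BC ≈ 0.84109.
Since BC ≥ AB, only the acute value applies: ∠C ≈ 0.999 rad.
Then ∠B = π − ∠A − ∠C ≈ 0.522 rad.
Law of sines gives CA = BC·sin B/sin A ≈ 18.98.
Circumradius = BC/(2 sin A) ≈ 19.023.

R ≈ 19.0230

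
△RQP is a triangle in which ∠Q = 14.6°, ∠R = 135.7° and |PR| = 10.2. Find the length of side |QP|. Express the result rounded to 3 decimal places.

28.261

The third angle is ∠P = 180° − ∠R − ∠Q = 29.70°.
Law of sines: |QP| = |PR|·sin R/sin Q ≈ 28.261.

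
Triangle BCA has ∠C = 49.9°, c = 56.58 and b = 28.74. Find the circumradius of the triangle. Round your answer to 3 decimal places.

R ≈ 36.984

Law of sines: sin B = b·sin C/c ≈ 0.38854.
Since c ≥ b, only the acute value applies: ∠B ≈ 22.86°.
Then ∠A = 180° − ∠C − ∠B ≈ 107.24°.
Law of sines gives a = c·sin A/sin C ≈ 70.647.
Circumradius = c/(2 sin C) ≈ 36.984.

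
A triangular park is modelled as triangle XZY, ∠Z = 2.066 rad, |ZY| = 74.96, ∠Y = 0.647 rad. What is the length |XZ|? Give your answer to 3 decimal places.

108.726

The third angle is ∠X = π − ∠Z − ∠Y = 0.429 rad.
Law of sines: |XZ| = |ZY|·sin Y/sin X ≈ 108.73.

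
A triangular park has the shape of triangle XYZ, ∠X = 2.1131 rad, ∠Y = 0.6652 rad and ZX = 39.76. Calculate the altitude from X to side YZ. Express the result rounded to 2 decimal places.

The third angle is ∠Z = π − ∠X − ∠Y = 0.3633 rad.
Law of sines: YZ = ZX·sin X/sin Y ≈ 55.176.
Law of sines: XY = ZX·sin Z/sin Y ≈ 22.891.
Area = ½·ZX·YZ·sin Z ≈ 389.78.
The altitude from X has length 2·area/YZ ≈ 14.129.

h_X ≈ 14.13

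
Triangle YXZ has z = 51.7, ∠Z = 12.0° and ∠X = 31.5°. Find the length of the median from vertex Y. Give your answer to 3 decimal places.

The third angle is ∠Y = 180° − ∠X − ∠Z = 136.50°.
Law of sines: y = z·sin Y/sin Z ≈ 171.17.
Law of sines: x = z·sin X/sin Z ≈ 129.93.
Median from Y: ½√(2·x² + 2·z² − y²) ≈ 49.52.

49.520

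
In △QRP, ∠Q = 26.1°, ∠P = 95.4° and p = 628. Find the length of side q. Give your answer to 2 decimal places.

277.51

The third angle is ∠R = 180° − ∠P − ∠Q = 58.50°.
Law of sines: q = p·sin Q/sin P ≈ 277.51.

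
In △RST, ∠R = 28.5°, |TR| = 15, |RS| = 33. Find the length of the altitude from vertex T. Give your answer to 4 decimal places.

h_T ≈ 7.1574

By the law of cosines, |ST|² = |TR|² + |RS|² − 2·|TR|·|RS|·cos R = 443.97, so |ST| ≈ 21.071.
Area = ½·|TR|·|RS|·sin R ≈ 118.1.
The altitude from T has length 2·area/|RS| ≈ 7.1574.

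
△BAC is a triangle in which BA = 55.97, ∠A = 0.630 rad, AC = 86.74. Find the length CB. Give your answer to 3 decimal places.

53.017

By the law of cosines, CB² = BA² + AC² − 2·BA·AC·cos A = 2810.8, so CB ≈ 53.017.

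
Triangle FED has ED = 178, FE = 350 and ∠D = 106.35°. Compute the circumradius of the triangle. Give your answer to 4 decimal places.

Law of sines: sin F = ED·sin D/FE ≈ 0.48800.
Since FE ≥ ED, only the acute value applies: ∠F ≈ 29.21°.
Then ∠E = 180° − ∠D − ∠F ≈ 44.44°.
Law of sines gives DF = FE·sin E/sin D ≈ 255.39.
Circumradius = FE/(2 sin D) ≈ 182.38.

R ≈ 182.3753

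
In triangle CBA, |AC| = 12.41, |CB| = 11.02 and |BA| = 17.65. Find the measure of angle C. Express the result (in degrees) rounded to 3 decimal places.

By the law of cosines, cos C = (|AC|² + |CB|² − |BA|²) / (2·|AC|·|CB|) ≈ -0.13189, so ∠C ≈ 97.58°.

∠C ≈ 97.579°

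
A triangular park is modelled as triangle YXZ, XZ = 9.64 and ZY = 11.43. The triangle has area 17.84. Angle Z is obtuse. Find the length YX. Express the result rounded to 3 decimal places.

From area = ½·XZ·ZY·sin Z, we get sin Z = 2·area/(XZ·ZY) ≈ 0.32382.
Taking the obtuse solution, ∠Z ≈ 161.11°.
Law of cosines then gives YX ≈ 20.786.

20.786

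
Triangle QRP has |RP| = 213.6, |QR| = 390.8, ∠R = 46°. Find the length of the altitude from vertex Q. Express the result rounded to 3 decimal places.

By the law of cosines, |PQ|² = |QR|² + |RP|² − 2·|QR|·|RP|·cos R = 82377, so |PQ| ≈ 287.01.
Area = ½·|QR|·|RP|·sin R ≈ 30023.
The altitude from Q has length 2·area/|RP| ≈ 281.12.

h_Q ≈ 281.118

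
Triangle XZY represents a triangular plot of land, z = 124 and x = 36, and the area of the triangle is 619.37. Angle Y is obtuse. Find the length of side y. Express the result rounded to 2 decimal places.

From area = ½·x·z·sin Y, we get sin Y = 2·area/(x·z) ≈ 0.27750.
Taking the obtuse solution, ∠Y ≈ 163.89°.
Law of cosines then gives y ≈ 158.9.

158.90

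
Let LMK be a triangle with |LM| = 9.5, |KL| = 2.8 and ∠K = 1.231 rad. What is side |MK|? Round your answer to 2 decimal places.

Law of sines: sin M = |KL|·sin K/|LM| ≈ 0.27788.
Since |LM| ≥ |KL|, only the acute value applies: ∠M ≈ 0.282 rad.
Then ∠L = π − ∠K − ∠M ≈ 1.629 rad.
Law of sines gives |MK| = |LM|·sin L/sin K ≈ 10.059.

10.06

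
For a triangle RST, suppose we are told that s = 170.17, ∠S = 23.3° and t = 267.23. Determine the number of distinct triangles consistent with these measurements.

2

t·sin S = 267.23·sin(23.3°) ≈ 105.7.
Since t sin S < s < t (105.7 < 170.17 < 267.23), two triangles exist.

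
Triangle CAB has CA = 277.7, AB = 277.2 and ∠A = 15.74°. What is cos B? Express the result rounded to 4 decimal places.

By the law of cosines, BC² = CA² + AB² − 2·CA·AB·cos A = 5773.2, so BC ≈ 75.982.
Law of cosines again: cos B = (AB² + BC² − CA²)/(2·AB·BC) ≈ 0.13047, so ∠B ≈ 82.50°.

cos B ≈ 0.1305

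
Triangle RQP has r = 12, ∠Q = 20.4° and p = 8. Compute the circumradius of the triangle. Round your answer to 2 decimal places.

By the law of cosines, q² = p² + r² − 2·p·r·cos Q = 28.042, so q ≈ 5.2955.
Area = ½·p·r·sin Q ≈ 16.731.
Circumradius = q/(2 sin Q) ≈ 7.5959.

7.60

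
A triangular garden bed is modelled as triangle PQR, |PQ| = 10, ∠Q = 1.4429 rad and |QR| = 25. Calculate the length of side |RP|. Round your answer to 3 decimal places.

25.714

By the law of cosines, |RP|² = |PQ|² + |QR|² − 2·|PQ|·|QR|·cos Q = 661.23, so |RP| ≈ 25.714.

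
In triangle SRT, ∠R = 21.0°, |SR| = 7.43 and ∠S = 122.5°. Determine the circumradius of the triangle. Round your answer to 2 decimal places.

The third angle is ∠T = 180° − ∠S − ∠R = 36.50°.
Law of sines: |RT| = |SR|·sin S/sin T ≈ 10.535.
Law of sines: |TS| = |SR|·sin R/sin T ≈ 4.4764.
Circumradius = |SR|/(2 sin T) ≈ 6.2456.

6.25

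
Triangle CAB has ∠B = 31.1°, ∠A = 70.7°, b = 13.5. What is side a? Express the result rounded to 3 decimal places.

The third angle is ∠C = 180° − ∠A − ∠B = 78.20°.
Law of sines: a = b·sin A/sin B ≈ 24.667.

24.667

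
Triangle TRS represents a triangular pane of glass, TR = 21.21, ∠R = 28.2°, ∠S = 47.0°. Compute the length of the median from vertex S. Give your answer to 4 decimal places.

The third angle is ∠T = 180° − ∠R − ∠S = 104.80°.
Law of sines: RS = TR·sin T/sin S ≈ 28.039.
Law of sines: ST = TR·sin R/sin S ≈ 13.704.
Median from S: ½√(2·RS² + 2·ST² − TR²) ≈ 19.353.

m_S ≈ 19.3527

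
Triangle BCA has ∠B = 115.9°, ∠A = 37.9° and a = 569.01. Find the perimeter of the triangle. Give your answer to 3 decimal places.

The third angle is ∠C = 180° − ∠A − ∠B = 26.20°.
Law of sines: b = a·sin B/sin A ≈ 833.26.
Law of sines: c = a·sin C/sin A ≈ 408.97.
Semiperimeter s = (833.26+408.97+569.01)/2 = 905.62.
Perimeter = 833.26 + 408.97 + 569.01 = 1811.2.

perimeter ≈ 1811.232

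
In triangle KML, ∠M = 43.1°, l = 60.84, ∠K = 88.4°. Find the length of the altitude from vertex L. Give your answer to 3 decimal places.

The third angle is ∠L = 180° − ∠K − ∠M = 48.50°.
Law of sines: k = l·sin K/sin L ≈ 81.201.
Law of sines: m = l·sin M/sin L ≈ 55.504.
Area = ½·l·k·sin M ≈ 1687.8.
The altitude from L has length 2·area/l ≈ 55.483.

55.483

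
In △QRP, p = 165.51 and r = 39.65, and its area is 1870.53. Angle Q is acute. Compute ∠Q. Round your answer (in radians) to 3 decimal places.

∠Q ≈ 0.607 rad

From area = ½·r·p·sin Q, we get sin Q = 2·area/(r·p) ≈ 0.57007.
Taking the acute solution, ∠Q ≈ 0.607 rad.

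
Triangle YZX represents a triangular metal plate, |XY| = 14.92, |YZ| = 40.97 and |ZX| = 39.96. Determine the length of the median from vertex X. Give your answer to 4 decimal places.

Median from X: ½√(2·|ZX|² + 2·|XY|² − |YZ|²) ≈ 22.137.

22.1375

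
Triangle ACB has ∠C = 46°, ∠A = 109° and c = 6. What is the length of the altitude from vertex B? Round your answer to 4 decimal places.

h_B ≈ 5.6731

The third angle is ∠B = 180° − ∠A − ∠C = 25.00°.
Law of sines: a = c·sin A/sin C ≈ 7.8866.
Law of sines: b = c·sin B/sin C ≈ 3.5251.
Area = ½·c·a·sin B ≈ 9.999.
The altitude from B has length 2·area/b ≈ 5.6731.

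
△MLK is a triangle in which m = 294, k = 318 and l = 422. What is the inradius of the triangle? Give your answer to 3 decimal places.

90.302

Semiperimeter s = (294 + 422 + 318)/2 = 517.
Heron's formula: area = √(517·223·95·199) ≈ 46686.
Inradius = area/s = 46686/517 ≈ 90.302.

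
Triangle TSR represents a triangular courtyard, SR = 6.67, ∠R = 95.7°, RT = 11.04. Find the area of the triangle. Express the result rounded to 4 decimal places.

Area = ½·SR·RT·sin R ≈ 36.636.

36.6364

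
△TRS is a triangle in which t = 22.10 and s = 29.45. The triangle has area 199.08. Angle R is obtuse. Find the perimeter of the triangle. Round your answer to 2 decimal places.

From area = ½·s·t·sin R, we get sin R = 2·area/(s·t) ≈ 0.61176.
Taking the obtuse solution, ∠R ≈ 142.28°.
Law of cosines then gives r ≈ 48.841.
Perimeter = 22.1 + 48.841 + 29.45 = 100.39.

perimeter ≈ 100.39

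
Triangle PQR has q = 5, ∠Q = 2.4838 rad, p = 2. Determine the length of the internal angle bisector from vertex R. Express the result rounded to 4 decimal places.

t_R ≈ 2.7971

Law of sines: sin P = p·sin Q/q ≈ 0.24455.
Since q ≥ p, only the acute value applies: ∠P ≈ 0.2471 rad.
Then ∠R = π − ∠Q − ∠P ≈ 0.4107 rad.
Law of sines gives r = q·sin R/sin Q ≈ 3.2655.
The bisector from R has length 2·p·q·cos(∠R/2)/(p+q) ≈ 2.7971.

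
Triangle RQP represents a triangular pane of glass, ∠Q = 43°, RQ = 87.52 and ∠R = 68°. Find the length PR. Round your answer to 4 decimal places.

63.9350

The third angle is ∠P = 180° − ∠R − ∠Q = 69.00°.
Law of sines: PR = RQ·sin Q/sin P ≈ 63.935.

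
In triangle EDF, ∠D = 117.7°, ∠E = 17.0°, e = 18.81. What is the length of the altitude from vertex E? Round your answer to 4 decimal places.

h_E ≈ 40.4890

The third angle is ∠F = 180° − ∠E − ∠D = 45.30°.
Law of sines: d = e·sin D/sin E ≈ 56.963.
Law of sines: f = e·sin F/sin E ≈ 45.73.
Area = ½·e·d·sin F ≈ 380.8.
The altitude from E has length 2·area/e ≈ 40.489.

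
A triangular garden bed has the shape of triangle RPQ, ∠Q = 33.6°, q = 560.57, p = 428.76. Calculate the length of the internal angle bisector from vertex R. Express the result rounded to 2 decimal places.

t_R ≈ 237.94

Law of sines: sin P = p·sin Q/q ≈ 0.42327.
Since q ≥ p, only the acute value applies: ∠P ≈ 25.04°.
Then ∠R = 180° − ∠Q − ∠P ≈ 121.36°.
Law of sines gives r = q·sin R/sin Q ≈ 865.
The bisector from R has length 2·p·q·cos(∠R/2)/(p+q) ≈ 237.94.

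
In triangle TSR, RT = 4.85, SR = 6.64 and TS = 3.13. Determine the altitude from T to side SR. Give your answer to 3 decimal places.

h_T ≈ 2.138

Semiperimeter s = (6.64 + 4.85 + 3.13)/2 = 7.31.
Heron's formula: area = √(7.31·0.67·2.46·4.18) ≈ 7.0966.
The altitude from T has length 2·area/SR ≈ 2.1375.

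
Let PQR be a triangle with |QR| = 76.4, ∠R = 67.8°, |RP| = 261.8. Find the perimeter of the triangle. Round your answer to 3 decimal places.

By the law of cosines, |PQ|² = |QR|² + |RP|² − 2·|QR|·|RP|·cos R = 59261, so |PQ| ≈ 243.44.
Semiperimeter s = (76.4+261.8+243.44)/2 = 290.82.
Perimeter = 76.4 + 261.8 + 243.44 = 581.64.

581.637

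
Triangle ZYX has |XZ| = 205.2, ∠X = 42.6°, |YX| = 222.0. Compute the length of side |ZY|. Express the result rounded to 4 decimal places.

155.9683

By the law of cosines, |ZY|² = |YX|² + |XZ|² − 2·|YX|·|XZ|·cos X = 24326, so |ZY| ≈ 155.97.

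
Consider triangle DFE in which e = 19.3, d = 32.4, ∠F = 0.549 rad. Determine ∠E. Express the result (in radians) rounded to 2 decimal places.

0.56

By the law of cosines, f² = e² + d² − 2·e·d·cos F = 355.4, so f ≈ 18.852.
Law of cosines again: cos E = (d² + f² − e²)/(2·d·f) ≈ 0.84533, so ∠E ≈ 0.564 rad.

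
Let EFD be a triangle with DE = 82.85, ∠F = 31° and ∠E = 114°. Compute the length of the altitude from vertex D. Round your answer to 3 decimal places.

The third angle is ∠D = 180° − ∠E − ∠F = 35.00°.
Law of sines: FD = DE·sin E/sin F ≈ 146.95.
Law of sines: EF = DE·sin D/sin F ≈ 92.267.
Area = ½·DE·FD·sin D ≈ 3491.7.
The altitude from D has length 2·area/EF ≈ 75.687.

h_D ≈ 75.687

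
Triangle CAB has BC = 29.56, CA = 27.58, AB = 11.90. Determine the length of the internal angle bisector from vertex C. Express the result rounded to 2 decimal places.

By the law of cosines, cos C = (BC² + CA² − AB²) / (2·BC·CA) ≈ 0.91556, so ∠C ≈ 23.72°.
The bisector from C has length 2·BC·CA·cos(∠C/2)/(BC+CA) ≈ 27.927.

27.93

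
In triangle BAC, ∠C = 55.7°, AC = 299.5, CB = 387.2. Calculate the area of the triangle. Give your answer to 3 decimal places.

Area = ½·AC·CB·sin C ≈ 47900.

area ≈ 47899.823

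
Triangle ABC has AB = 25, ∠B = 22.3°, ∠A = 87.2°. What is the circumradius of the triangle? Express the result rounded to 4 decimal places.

The third angle is ∠C = 180° − ∠A − ∠B = 70.50°.
Law of sines: BC = AB·sin A/sin C ≈ 26.49.
Law of sines: CA = AB·sin B/sin C ≈ 10.064.
Circumradius = AB/(2 sin C) ≈ 13.261.

R ≈ 13.2606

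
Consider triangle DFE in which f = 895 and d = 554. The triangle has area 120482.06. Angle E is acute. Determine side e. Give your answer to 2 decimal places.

From area = ½·d·f·sin E, we get sin E = 2·area/(d·f) ≈ 0.48598.
Taking the acute solution, ∠E ≈ 29.08°.
Law of cosines then gives e ≈ 491.18.

491.18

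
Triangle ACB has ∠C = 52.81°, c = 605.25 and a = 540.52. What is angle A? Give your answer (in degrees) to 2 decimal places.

∠A ≈ 45.35°

Law of sines: sin A = a·sin C/c ≈ 0.71144.
Since c ≥ a, only the acute value applies: ∠A ≈ 45.35°.
Then ∠B = 180° − ∠C − ∠A ≈ 81.84°.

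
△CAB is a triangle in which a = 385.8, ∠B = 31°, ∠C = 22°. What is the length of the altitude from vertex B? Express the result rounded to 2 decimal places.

144.52

The third angle is ∠A = 180° − ∠B − ∠C = 127.00°.
Law of sines: c = a·sin C/sin A ≈ 180.96.
Law of sines: b = a·sin B/sin A ≈ 248.8.
Area = ½·a·c·sin B ≈ 17979.
The altitude from B has length 2·area/b ≈ 144.52.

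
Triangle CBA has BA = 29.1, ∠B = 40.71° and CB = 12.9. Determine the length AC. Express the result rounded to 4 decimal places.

21.0740

By the law of cosines, AC² = CB² + BA² − 2·CB·BA·cos B = 444.11, so AC ≈ 21.074.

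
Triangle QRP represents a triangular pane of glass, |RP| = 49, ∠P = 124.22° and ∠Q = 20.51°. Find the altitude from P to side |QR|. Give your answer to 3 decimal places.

28.294

The third angle is ∠R = 180° − ∠P − ∠Q = 35.27°.
Law of sines: |PQ| = |RP|·sin R/sin Q ≈ 80.755.
Law of sines: |QR| = |RP|·sin P/sin Q ≈ 115.64.
Area = ½·|RP|·|PQ|·sin P ≈ 1636.
The altitude from P has length 2·area/|QR| ≈ 28.294.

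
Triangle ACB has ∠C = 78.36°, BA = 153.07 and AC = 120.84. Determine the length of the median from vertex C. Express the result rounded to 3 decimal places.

m_C ≈ 93.908

Law of sines: sin B = AC·sin C/BA ≈ 0.77321.
Since BA ≥ AC, only the acute value applies: ∠B ≈ 50.64°.
Then ∠A = 180° − ∠C − ∠B ≈ 51.00°.
Law of sines gives CB = BA·sin A/sin C ≈ 121.45.
Median from C: ½√(2·AC² + 2·CB² − BA²) ≈ 93.908.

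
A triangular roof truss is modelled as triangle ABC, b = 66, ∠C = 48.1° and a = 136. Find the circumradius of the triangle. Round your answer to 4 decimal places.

70.0151

By the law of cosines, c² = a² + b² − 2·a·b·cos C = 10863, so c ≈ 104.23.
Area = ½·a·b·sin C ≈ 3340.5.
Circumradius = c/(2 sin C) ≈ 70.015.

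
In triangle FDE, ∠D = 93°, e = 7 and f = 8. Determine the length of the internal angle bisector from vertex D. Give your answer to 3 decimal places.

By the law of cosines, d² = e² + f² − 2·e·f·cos D = 118.86, so d ≈ 10.902.
The bisector from D has length 2·e·f·cos(∠D/2)/(e+f) ≈ 5.1397.

t_D ≈ 5.140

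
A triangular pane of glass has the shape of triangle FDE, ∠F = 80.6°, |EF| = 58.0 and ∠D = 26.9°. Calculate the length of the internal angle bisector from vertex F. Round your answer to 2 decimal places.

60.00

The third angle is ∠E = 180° − ∠F − ∠D = 72.50°.
Law of sines: |DE| = |EF|·sin F/sin D ≈ 126.47.
Law of sines: |FD| = |EF|·sin E/sin D ≈ 122.26.
The bisector from F has length 2·|EF|·|FD|·cos(∠F/2)/(|EF|+|FD|) ≈ 60.004.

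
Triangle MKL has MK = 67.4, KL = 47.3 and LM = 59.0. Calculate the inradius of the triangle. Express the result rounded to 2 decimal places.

Semiperimeter s = (47.3 + 59 + 67.4)/2 = 86.85.
Heron's formula: area = √(86.85·39.55·27.85·19.45) ≈ 1364.1.
Inradius = area/s = 1364.1/86.85 ≈ 15.706.

15.71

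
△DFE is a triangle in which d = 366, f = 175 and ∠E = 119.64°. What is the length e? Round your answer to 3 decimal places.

477.423

By the law of cosines, e² = d² + f² − 2·d·f·cos E = 2.2793e+05, so e ≈ 477.42.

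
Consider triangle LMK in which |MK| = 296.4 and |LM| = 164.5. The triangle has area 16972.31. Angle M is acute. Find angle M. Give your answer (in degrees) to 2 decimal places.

∠M ≈ 44.12°

From area = ½·|LM|·|MK|·sin M, we get sin M = 2·area/(|LM|·|MK|) ≈ 0.69619.
Taking the acute solution, ∠M ≈ 44.12°.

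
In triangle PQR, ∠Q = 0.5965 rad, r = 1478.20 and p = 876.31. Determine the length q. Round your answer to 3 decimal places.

By the law of cosines, q² = r² + p² − 2·r·p·cos Q = 8.0967e+05, so q ≈ 899.82.

899.818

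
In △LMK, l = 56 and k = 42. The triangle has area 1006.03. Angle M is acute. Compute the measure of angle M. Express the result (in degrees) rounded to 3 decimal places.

∠M ≈ 58.811°

From area = ½·k·l·sin M, we get sin M = 2·area/(k·l) ≈ 0.85547.
Taking the acute solution, ∠M ≈ 58.81°.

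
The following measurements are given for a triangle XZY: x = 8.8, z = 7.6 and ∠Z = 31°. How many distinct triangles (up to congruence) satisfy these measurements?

2

x·sin Z = 8.8·sin(31°) ≈ 4.532.
Since x sin Z < z < x (4.532 < 7.6 < 8.8), two triangles exist.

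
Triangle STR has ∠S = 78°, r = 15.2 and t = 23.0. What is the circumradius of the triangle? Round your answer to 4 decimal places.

12.6732

By the law of cosines, s² = t² + r² − 2·t·r·cos S = 614.67, so s ≈ 24.793.
Area = ½·t·r·sin S ≈ 170.98.
Circumradius = s/(2 sin S) ≈ 12.673.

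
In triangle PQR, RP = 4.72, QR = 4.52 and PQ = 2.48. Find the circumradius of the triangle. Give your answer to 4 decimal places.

2.4047

By the law of cosines, cos P = (RP² + PQ² − QR²) / (2·RP·PQ) ≈ 0.34165, so ∠P ≈ 70.02°.
Circumradius = QR/(2 sin P) ≈ 2.4047.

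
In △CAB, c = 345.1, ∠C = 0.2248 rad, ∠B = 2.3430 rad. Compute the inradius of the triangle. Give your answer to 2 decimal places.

The third angle is ∠A = π − ∠B − ∠C = 0.5738 rad.
Law of sines: a = c·sin A/sin C ≈ 840.37.
Law of sines: b = c·sin B/sin C ≈ 1109.1.
Area = ½·c·a·sin B ≈ 1.0388e+05.
Semiperimeter s = (345.1+840.37+1109.1)/2 = 1147.3.
Inradius = area/s = 1.0388e+05/1147.3 ≈ 90.545.

r ≈ 90.54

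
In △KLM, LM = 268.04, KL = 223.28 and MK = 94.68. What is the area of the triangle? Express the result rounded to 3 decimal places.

Semiperimeter s = (268.04 + 94.68 + 223.28)/2 = 293.
Heron's formula: area = √(293·24.96·198.32·69.72) ≈ 10056.

area ≈ 10055.833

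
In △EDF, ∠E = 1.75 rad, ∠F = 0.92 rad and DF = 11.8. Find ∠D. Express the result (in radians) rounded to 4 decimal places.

0.4716

The third angle is ∠D = π − ∠F − ∠E = 0.472 rad.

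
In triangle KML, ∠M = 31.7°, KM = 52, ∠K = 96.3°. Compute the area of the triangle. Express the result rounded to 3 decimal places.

area ≈ 896.114

The third angle is ∠L = 180° − ∠K − ∠M = 52.00°.
Law of sines: ML = KM·sin K/sin L ≈ 65.59.
Law of sines: LK = KM·sin M/sin L ≈ 34.675.
Area = ½·KM·ML·sin M ≈ 896.11.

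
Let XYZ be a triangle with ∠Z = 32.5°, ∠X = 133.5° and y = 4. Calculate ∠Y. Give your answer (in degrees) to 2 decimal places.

∠Y ≈ 14.00°

The third angle is ∠Y = 180° − ∠Z − ∠X = 14.00°.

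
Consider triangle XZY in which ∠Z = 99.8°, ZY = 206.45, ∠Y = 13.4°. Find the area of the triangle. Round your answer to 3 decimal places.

The third angle is ∠X = 180° − ∠Z − ∠Y = 66.80°.
Law of sines: YX = ZY·sin Z/sin X ≈ 221.34.
Law of sines: XZ = ZY·sin Y/sin X ≈ 52.054.
Area = ½·ZY·YX·sin Y ≈ 5294.8.

area ≈ 5294.832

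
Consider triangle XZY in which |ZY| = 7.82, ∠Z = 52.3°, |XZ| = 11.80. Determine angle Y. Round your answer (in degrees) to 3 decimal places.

By the law of cosines, |YX|² = |XZ|² + |ZY|² − 2·|XZ|·|ZY|·cos Z = 87.534, so |YX| ≈ 9.356.
Law of cosines again: cos Y = (|ZY|² + |YX|² − |XZ|²)/(2·|ZY|·|YX|) ≈ 0.06456, so ∠Y ≈ 86.30°.

∠Y ≈ 86.299°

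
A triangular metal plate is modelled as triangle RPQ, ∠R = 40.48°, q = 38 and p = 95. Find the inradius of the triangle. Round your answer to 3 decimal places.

11.513

By the law of cosines, r² = p² + q² − 2·p·q·cos R = 4977.2, so r ≈ 70.55.
Area = ½·p·q·sin R ≈ 1171.8.
Semiperimeter s = (70.55+95+38)/2 = 101.77.
Inradius = area/s = 1171.8/101.77 ≈ 11.513.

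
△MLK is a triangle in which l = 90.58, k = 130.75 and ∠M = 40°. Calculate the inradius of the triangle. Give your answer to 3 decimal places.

24.885

By the law of cosines, m² = l² + k² − 2·l·k·cos M = 7155.3, so m ≈ 84.589.
Area = ½·l·k·sin M ≈ 3806.4.
Semiperimeter s = (84.589+90.58+130.75)/2 = 152.96.
Inradius = area/s = 3806.4/152.96 ≈ 24.885.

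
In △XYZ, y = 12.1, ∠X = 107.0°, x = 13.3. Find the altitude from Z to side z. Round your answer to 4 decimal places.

h_Z ≈ 11.5713

Law of sines: sin Y = y·sin X/x ≈ 0.87002.
Since x ≥ y, only the acute value applies: ∠Y ≈ 60.46°.
Then ∠Z = 180° − ∠X − ∠Y ≈ 12.54°.
Law of sines gives z = x·sin Z/sin X ≈ 3.0194.
Area = ½·x·y·sin Z ≈ 17.469.
The altitude from Z has length 2·area/z ≈ 11.571.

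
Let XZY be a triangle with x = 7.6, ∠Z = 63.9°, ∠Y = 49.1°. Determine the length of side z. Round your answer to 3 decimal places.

7.414

The third angle is ∠X = 180° − ∠Z − ∠Y = 67.00°.
Law of sines: z = x·sin Z/sin X ≈ 7.4144.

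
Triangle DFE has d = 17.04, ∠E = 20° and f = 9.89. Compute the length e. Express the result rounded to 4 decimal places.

8.4528

By the law of cosines, e² = d² + f² − 2·d·f·cos E = 71.449, so e ≈ 8.4528.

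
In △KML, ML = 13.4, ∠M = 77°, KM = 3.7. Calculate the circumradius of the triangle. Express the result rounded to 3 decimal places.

By the law of cosines, LK² = KM² + ML² − 2·KM·ML·cos M = 170.94, so LK ≈ 13.075.
Area = ½·KM·ML·sin M ≈ 24.155.
Circumradius = LK/(2 sin M) ≈ 6.7092.

R ≈ 6.709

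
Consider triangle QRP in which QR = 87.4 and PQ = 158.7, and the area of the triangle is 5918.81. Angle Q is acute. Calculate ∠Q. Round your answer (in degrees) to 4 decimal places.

From area = ½·PQ·QR·sin Q, we get sin Q = 2·area/(PQ·QR) ≈ 0.85345.
Taking the acute solution, ∠Q ≈ 58.59°.

58.5885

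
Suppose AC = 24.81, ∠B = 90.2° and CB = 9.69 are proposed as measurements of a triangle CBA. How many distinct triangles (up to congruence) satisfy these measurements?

1

CB·sin B = 9.69·sin(90.2°) ≈ 9.69.
Since ∠B is not acute, a triangle exists only if AC > CB; here AC > CB, so there is exactly one triangle.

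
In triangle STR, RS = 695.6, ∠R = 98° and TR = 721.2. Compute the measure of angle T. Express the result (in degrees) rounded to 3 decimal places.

By the law of cosines, ST² = TR² + RS² − 2·TR·RS·cos R = 1.1436e+06, so ST ≈ 1069.4.
Law of cosines again: cos T = (ST² + TR² − RS²)/(2·ST·TR) ≈ 0.76492, so ∠T ≈ 40.10°.

40.100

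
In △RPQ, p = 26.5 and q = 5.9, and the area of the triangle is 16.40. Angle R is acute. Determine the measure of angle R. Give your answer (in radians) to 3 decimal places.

From area = ½·p·q·sin R, we get sin R = 2·area/(p·q) ≈ 0.20979.
Taking the acute solution, ∠R ≈ 0.211 rad.

∠R ≈ 0.211 rad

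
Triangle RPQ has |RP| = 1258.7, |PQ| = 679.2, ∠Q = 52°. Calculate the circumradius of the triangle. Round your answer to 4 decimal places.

Law of sines: sin R = |PQ|·sin Q/|RP| ≈ 0.42521.
Since |RP| ≥ |PQ|, only the acute value applies: ∠R ≈ 25.16°.
Then ∠P = 180° − ∠Q − ∠R ≈ 102.84°.
Law of sines gives |QR| = |RP|·sin P/sin Q ≈ 1557.4.
Circumradius = |RP|/(2 sin Q) ≈ 798.66.

798.6566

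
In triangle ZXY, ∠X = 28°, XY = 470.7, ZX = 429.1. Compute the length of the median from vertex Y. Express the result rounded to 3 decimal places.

By the law of cosines, YZ² = ZX² + XY² − 2·ZX·XY·cos X = 49014, so YZ ≈ 221.39.
Median from Y: ½√(2·XY² + 2·YZ² − ZX²) ≈ 298.76.

298.755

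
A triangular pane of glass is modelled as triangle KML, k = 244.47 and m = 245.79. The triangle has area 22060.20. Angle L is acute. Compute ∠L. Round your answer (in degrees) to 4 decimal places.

∠L ≈ 47.2447°

From area = ½·k·m·sin L, we get sin L = 2·area/(k·m) ≈ 0.73426.
Taking the acute solution, ∠L ≈ 47.24°.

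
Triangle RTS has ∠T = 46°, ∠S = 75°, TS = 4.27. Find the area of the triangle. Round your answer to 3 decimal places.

7.390

The third angle is ∠R = 180° − ∠T − ∠S = 59.00°.
Law of sines: SR = TS·sin T/sin R ≈ 3.5834.
Law of sines: RT = TS·sin S/sin R ≈ 4.8118.
Area = ½·TS·SR·sin S ≈ 7.3899.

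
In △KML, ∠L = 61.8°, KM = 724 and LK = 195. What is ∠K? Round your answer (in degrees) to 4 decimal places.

104.4688

Law of sines: sin M = LK·sin L/KM ≈ 0.23737.
Since KM ≥ LK, only the acute value applies: ∠M ≈ 13.73°.
Then ∠K = 180° − ∠L − ∠M ≈ 104.47°.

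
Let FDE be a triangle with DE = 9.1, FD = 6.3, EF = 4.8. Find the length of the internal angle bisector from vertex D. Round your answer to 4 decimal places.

7.1945

By the law of cosines, cos D = (FD² + DE² − EF²) / (2·FD·DE) ≈ 0.86743, so ∠D ≈ 29.84°.
The bisector from D has length 2·FD·DE·cos(∠D/2)/(FD+DE) ≈ 7.1945.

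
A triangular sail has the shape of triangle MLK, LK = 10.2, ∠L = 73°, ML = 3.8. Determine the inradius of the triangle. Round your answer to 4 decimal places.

r ≈ 1.5582

By the law of cosines, KM² = ML² + LK² − 2·ML·LK·cos L = 95.815, so KM ≈ 9.7885.
Area = ½·ML·LK·sin L ≈ 18.533.
Semiperimeter s = (10.2+9.7885+3.8)/2 = 11.894.
Inradius = area/s = 18.533/11.894 ≈ 1.5582.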